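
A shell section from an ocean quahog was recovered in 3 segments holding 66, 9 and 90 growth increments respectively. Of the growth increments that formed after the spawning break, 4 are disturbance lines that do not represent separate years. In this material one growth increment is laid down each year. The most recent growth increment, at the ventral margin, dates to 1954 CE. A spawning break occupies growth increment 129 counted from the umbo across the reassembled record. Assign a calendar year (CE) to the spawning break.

1922 CE

Total growth increments = 66 + 9 + 90 = 165.
Between growth increment 129 and the ventral margin there are 165 − 129 = 36 growth increments.
Removing the 4 false growth increments leaves 36 − 4 = 32 true growth increments beyond the spawning break.
1954 − 32 = 1922 CE.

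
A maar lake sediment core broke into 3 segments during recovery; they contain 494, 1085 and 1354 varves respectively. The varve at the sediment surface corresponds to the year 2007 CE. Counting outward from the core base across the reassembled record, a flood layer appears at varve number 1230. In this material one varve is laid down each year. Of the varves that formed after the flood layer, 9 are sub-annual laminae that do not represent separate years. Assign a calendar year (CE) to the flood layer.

313 CE

Total varves = 494 + 1085 + 1354 = 2933.
2933 − 1230 = 1703 varves lie beyond the flood layer toward the sediment surface.
Excluding 9 false varves: 1703 − 9 = 1694.
Counting back 1694 years from 2007 CE places the flood layer in 2007 − 1694 = 313 CE.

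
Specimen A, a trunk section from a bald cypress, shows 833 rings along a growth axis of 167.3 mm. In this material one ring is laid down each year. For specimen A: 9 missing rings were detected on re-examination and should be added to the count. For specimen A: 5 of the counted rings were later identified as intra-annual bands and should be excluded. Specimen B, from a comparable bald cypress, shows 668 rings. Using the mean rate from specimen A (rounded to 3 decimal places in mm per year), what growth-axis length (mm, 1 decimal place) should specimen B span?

133.6 mm

Specimen A: adjusted count: 833 − 5 + 9 = 837 rings.
A: Extension rate ≈ 167.3 / 837 = 0.200 mm/year.
Length of B = 0.200 × 668 = 133.6 mm.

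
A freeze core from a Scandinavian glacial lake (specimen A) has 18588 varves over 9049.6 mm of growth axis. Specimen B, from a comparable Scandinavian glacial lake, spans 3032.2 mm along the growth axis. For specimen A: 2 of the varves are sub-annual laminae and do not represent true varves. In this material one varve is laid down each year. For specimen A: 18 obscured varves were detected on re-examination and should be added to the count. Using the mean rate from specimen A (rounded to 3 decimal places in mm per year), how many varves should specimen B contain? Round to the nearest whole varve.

6239 varves

Specimen A: correcting the raw count gives 18588 − 2 + 18 = 18604 true varves.
A: Extension rate ≈ 9049.6 / 18604 = 0.486 mm/year.
For B, 3032.2 / 0.486 = 6239.09 years ≈ 6239 varves.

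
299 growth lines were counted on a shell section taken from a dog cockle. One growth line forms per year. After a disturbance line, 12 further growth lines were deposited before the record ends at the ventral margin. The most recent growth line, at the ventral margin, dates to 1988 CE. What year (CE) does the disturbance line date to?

12 growth lines formed after the disturbance line.
1988 − 12 = 1976 CE.

1976 CE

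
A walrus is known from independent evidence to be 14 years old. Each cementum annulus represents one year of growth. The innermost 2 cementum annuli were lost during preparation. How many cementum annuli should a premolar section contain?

12 cementum annuli

Expected cementum annuli over 14 years: 14.
Less the 2 uncaptured cementum annuli: 14 − 2 = 12.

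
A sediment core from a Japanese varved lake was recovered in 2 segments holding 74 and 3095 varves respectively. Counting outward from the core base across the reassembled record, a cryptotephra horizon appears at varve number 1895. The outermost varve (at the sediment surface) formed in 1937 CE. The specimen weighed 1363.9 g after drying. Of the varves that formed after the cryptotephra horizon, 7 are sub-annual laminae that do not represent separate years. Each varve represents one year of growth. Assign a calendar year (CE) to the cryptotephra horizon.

Total varves = 74 + 3095 = 3169.
Between varve 1895 and the sediment surface there are 3169 − 1895 = 1274 varves.
Removing the 7 false varves leaves 1274 − 7 = 1267 true varves beyond the cryptotephra horizon.
1937 − 1267 = 670 CE.

670 CE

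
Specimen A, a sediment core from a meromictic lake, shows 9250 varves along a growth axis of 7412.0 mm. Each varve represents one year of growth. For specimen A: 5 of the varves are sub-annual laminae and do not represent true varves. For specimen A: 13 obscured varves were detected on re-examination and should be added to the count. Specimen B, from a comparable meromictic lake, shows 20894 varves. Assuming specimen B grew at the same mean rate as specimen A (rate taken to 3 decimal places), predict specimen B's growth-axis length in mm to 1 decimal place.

16736.1 mm

Specimen A: true varve count = 9250 − 5 + 13 = 9258.
A: Extension rate ≈ 7412.0 / 9258 = 0.801 mm per year.
For B, 0.801 mm/year × 20894 years = 16736.1 mm.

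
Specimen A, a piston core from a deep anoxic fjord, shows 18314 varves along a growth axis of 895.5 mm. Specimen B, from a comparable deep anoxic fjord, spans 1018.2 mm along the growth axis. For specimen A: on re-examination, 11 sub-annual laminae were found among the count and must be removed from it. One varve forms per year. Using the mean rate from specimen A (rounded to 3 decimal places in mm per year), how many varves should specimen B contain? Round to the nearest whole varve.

Specimen A: true varve count = 18314 − 11 = 18303.
A: Mean rate = 895.5 mm / 18303 years ≈ 0.049 mm per year.
For B, 1018.2 / 0.049 = 20779.59 years ≈ 20780 varves.

20780 varves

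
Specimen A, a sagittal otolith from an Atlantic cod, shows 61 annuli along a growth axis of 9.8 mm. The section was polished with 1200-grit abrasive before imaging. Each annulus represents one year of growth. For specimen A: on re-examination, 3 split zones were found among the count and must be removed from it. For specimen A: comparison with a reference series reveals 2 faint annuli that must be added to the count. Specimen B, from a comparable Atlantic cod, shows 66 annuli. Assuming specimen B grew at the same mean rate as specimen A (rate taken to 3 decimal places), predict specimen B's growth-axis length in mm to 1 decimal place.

Specimen A: after corrections the count is 61 − 3 + 2 = 60 annuli.
A: Extension rate ≈ 9.8 / 60 = 0.163 mm/year.
For B, 0.163 mm/year × 66 years = 10.8 mm.

10.8 mm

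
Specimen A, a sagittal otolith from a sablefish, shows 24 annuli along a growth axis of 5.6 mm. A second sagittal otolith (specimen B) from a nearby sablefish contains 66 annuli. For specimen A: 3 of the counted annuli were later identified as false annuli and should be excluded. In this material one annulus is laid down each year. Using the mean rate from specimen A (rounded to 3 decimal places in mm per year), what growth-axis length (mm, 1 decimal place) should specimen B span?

Specimen A: adjusted count: 24 − 3 = 21 annuli.
A: Mean rate = 5.6 mm / 21 years ≈ 0.267 mm/year.
Length of B = 0.267 × 66 = 17.6 mm.

17.6 mm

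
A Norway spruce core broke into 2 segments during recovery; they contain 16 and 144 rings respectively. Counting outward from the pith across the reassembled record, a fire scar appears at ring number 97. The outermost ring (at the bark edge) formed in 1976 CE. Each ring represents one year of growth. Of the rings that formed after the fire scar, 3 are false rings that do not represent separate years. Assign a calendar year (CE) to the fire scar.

Total rings = 16 + 144 = 160.
The fire scar sits at ring 97 from the pith, so 160 − 97 = 63 rings formed after it.
Excluding 3 false rings: 63 − 3 = 60.
The ring at the bark edge is 1976 CE, so the fire scar dates to 1976 − 60 = 1916 CE.

1916 CE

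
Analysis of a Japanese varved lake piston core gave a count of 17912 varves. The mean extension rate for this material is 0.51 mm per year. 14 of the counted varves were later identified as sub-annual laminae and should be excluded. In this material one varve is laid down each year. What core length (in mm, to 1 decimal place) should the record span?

Adjusted count: 17912 − 14 = 17898 varves.
Predicted length = 0.51 mm/year × 17898 years = 9128.0 mm.

9128.0 mm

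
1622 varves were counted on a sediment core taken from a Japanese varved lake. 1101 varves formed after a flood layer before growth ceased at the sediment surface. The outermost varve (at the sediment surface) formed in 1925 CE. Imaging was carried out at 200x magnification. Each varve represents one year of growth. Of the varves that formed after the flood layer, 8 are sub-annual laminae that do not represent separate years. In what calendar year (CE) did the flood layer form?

1101 varves formed after the flood layer.
Removing the 8 false varves leaves 1101 − 8 = 1093 true varves beyond the flood layer.
The varve at the sediment surface is 1925 CE, so the flood layer dates to 1925 − 1093 = 832 CE.

832 CE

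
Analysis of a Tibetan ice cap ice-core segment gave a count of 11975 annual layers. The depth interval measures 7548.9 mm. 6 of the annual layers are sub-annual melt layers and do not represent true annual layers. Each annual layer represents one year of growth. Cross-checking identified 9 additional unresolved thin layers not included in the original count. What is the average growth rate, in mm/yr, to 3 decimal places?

Adjusted count: 11975 − 6 + 9 = 11978 annual layers.
Mean rate = 7548.9 mm / 11978 years ≈ 0.630 mm/yr.

0.630 mm/yr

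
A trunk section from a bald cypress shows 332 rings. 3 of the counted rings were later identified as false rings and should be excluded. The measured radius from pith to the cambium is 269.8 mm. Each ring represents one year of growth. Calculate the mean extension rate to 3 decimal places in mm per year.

After corrections the count is 332 − 3 = 329 rings.
Mean rate = 269.8 mm / 329 years ≈ 0.820 mm per year.

0.820 mm per year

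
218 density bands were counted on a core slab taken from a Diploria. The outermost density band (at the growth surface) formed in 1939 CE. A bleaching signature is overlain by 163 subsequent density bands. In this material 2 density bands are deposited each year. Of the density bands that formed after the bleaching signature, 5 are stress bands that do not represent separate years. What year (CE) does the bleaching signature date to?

1860 CE

163 density bands formed after the bleaching signature.
Excluding 5 false density bands: 163 − 5 = 158.
158 density bands at 2 per year is 158 / 2 = 79 years.
Counting back 79 years from 1939 CE places the bleaching signature in 1939 − 79 = 1860 CE.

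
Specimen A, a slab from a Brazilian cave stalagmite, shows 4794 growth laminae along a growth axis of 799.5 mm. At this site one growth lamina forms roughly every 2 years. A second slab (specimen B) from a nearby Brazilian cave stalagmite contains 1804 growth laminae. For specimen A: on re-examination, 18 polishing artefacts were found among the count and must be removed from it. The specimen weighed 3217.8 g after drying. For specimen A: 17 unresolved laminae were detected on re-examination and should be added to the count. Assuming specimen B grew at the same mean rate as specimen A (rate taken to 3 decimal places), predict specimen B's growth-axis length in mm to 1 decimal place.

Specimen A: true growth lamina count = 4794 − 18 + 17 = 4793.
Specimen A: multiplying by 2 years per growth lamina: 4793 × 2 = 9586 years.
A: Extension rate ≈ 799.5 / 9586 = 0.083 mm/year.
Specimen B: 1804 growth laminae at 2 years each span 1804 × 2 = 3608 years. Length of B = 0.083 × 3608 = 299.5 mm.

299.5 mm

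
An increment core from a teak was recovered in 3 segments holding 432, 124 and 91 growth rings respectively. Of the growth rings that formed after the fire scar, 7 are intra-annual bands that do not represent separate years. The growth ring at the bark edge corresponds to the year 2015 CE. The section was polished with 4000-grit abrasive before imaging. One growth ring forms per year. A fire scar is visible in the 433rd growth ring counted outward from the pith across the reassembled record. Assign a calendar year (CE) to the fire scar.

Total growth rings = 432 + 124 + 91 = 647.
Between growth ring 433 and the bark edge there are 647 − 433 = 214 growth rings.
Excluding 7 false growth rings: 214 − 7 = 207.
2015 − 207 = 1808 CE.

1808 CE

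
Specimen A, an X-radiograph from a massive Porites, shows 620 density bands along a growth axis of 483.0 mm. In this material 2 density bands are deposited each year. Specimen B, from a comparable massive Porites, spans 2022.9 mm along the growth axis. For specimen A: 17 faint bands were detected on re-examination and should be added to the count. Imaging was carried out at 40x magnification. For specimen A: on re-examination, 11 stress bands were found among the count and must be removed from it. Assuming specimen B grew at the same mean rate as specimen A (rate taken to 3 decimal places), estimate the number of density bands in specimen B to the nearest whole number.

Specimen A: correcting the raw count gives 620 − 11 + 17 = 626 true density bands.
Specimen A: with 2 density bands per year, 626 / 2 = 313 years.
A: Mean rate = 483.0 mm / 313 years ≈ 1.543 mm/yr.
For B, 2022.9 / 1.543 = 1311.02 years; at 2 density bands per year that is 1311.02 × 2 ≈ 2622 density bands.

2622 density bands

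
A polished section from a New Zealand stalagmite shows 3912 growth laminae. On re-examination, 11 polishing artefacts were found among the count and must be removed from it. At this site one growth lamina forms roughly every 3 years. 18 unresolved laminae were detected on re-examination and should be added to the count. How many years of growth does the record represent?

True growth lamina count = 3912 − 11 + 18 = 3919.
At 3 years per growth lamina, 3919 × 3 = 11757 years.

11757 yr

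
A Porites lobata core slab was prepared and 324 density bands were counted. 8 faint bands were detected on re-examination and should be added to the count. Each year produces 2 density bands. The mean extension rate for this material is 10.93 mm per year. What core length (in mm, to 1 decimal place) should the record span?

1814.4 mm

Correcting the raw count gives 324 + 8 = 332 true density bands.
Dividing by 2 density bands per year: 332 / 2 = 166 years.
166 years at 10.93 mm/year gives 10.93 × 166 = 1814.4 mm.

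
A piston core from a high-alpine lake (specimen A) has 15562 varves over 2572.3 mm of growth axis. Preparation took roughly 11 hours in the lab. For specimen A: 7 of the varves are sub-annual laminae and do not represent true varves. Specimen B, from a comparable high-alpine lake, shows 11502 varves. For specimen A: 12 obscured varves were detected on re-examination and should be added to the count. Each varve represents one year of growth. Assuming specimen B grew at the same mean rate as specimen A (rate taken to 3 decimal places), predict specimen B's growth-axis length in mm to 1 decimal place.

1897.8 mm

Specimen A: correcting the raw count gives 15562 − 7 + 12 = 15567 true varves.
A: 2572.3 mm over 15567 years gives 2572.3 / 15567 ≈ 0.165 mm/yr.
B's length ≈ 0.165 × 11502 = 1897.8 mm.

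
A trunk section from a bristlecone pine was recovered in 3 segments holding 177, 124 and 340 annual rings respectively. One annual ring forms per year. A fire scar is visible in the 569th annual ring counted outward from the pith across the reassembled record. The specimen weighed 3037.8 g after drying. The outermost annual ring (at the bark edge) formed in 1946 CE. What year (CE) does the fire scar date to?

1874 CE

Total annual rings = 177 + 124 + 340 = 641.
The fire scar sits at annual ring 569 from the pith, so 641 − 569 = 72 annual rings formed after it.
The annual ring at the bark edge is 1946 CE, so the fire scar dates to 1946 − 72 = 1874 CE.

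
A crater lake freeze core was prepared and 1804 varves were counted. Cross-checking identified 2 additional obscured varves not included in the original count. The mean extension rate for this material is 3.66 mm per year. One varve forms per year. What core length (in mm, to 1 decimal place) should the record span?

6610.0 mm

After corrections the count is 1804 + 2 = 1806 varves.
1806 years at 3.66 mm/year gives 3.66 × 1806 = 6610.0 mm.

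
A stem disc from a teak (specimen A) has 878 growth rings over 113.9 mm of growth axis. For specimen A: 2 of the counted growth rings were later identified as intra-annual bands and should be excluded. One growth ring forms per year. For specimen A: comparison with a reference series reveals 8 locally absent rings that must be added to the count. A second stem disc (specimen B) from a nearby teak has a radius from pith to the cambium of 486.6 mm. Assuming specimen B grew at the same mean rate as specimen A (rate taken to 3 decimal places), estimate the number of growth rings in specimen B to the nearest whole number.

Specimen A: after corrections the count is 878 − 2 + 8 = 884 growth rings.
A: Extension rate ≈ 113.9 / 884 = 0.129 mm per year.
Specimen B: 486.6 mm / 0.129 mm per year = 3772.09 years ≈ 3772 growth rings.

3772 growth rings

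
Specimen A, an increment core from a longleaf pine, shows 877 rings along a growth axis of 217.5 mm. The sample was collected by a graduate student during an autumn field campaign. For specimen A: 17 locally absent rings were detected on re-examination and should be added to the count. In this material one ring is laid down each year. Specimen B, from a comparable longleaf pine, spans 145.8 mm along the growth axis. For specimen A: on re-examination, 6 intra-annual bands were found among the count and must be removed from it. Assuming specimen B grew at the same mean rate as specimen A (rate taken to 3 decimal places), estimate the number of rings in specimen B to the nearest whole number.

595 rings

Specimen A: adjusted count: 877 − 6 + 17 = 888 rings.
A: Extension rate ≈ 217.5 / 888 = 0.245 mm/year.
Specimen B: 145.8 mm / 0.245 mm per year = 595.10 years ≈ 595 rings.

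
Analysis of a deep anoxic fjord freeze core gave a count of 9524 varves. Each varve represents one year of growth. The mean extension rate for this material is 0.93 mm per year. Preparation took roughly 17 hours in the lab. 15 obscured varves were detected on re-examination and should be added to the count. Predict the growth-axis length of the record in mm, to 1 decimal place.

8871.3 mm

Adjusted count: 9524 + 15 = 9539 varves.
Length ≈ 0.93 × 9539 = 8871.3 mm.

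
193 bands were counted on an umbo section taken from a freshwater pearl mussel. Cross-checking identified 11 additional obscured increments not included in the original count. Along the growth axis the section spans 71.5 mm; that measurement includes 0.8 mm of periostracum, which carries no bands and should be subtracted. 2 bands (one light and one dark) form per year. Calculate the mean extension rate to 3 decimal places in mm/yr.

0.693 mm/yr

After corrections the count is 193 + 11 = 204 bands.
Dividing by 2 bands per year: 204 / 2 = 102 years.
The growth record spans 71.5 − 0.8 = 70.7 mm.
Extension rate ≈ 70.7 / 102 = 0.693 mm/yr.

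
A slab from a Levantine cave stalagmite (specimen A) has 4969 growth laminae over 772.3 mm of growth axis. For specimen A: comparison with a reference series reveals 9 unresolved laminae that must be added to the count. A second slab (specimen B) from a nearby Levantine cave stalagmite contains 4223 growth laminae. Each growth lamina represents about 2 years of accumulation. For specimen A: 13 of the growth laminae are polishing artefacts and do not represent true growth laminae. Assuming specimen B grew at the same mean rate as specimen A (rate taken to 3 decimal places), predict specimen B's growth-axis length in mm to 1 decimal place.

658.8 mm

Specimen A: after corrections the count is 4969 − 13 + 9 = 4965 growth laminae.
Specimen A: 4965 growth laminae at 2 years each span 4965 × 2 = 9930 years.
A: Mean rate = 772.3 mm / 9930 years ≈ 0.078 mm/yr.
Specimen B: 4223 growth laminae at 2 years each span 4223 × 2 = 8446 years. B's length ≈ 0.078 × 8446 = 658.8 mm.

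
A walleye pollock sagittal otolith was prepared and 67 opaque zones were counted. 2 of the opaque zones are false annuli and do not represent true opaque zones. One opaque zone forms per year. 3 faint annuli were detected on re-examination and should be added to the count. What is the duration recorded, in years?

68 yr

After corrections the count is 67 − 2 + 3 = 68 opaque zones.
At one opaque zone per year, that is 68 years.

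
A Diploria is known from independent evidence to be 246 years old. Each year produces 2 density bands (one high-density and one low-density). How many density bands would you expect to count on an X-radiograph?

Expected density bands: 246 × 2 = 492.
So 492 density bands should be present.

492 density bands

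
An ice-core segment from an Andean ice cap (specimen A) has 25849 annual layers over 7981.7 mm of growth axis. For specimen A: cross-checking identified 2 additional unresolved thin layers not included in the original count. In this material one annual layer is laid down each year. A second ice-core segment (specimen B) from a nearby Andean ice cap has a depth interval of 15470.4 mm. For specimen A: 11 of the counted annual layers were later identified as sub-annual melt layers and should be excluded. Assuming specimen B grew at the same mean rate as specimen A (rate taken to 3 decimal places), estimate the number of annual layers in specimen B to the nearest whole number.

50066 annual layers

Specimen A: true annual layer count = 25849 − 11 + 2 = 25840.
A: 7981.7 mm over 25840 years gives 7981.7 / 25840 ≈ 0.309 mm per year.
Specimen B: 15470.4 mm / 0.309 mm per year = 50066.02 years ≈ 50066 annual layers.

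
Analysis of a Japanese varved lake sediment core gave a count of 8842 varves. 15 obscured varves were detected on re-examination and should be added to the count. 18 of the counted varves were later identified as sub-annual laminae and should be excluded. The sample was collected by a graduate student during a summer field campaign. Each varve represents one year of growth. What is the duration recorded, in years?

Adjusted count: 8842 − 18 + 15 = 8839 varves.
With a one-to-one varve periodicity this is 8839 years.

8839 years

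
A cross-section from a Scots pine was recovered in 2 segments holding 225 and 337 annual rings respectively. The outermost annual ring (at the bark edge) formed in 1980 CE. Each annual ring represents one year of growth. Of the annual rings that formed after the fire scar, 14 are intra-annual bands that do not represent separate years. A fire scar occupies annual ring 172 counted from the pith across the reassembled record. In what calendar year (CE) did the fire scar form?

1604 CE

Total annual rings = 225 + 337 = 562.
562 − 172 = 390 annual rings lie beyond the fire scar toward the bark edge.
Removing the 14 false annual rings leaves 390 − 14 = 376 true annual rings beyond the fire scar.
1980 − 376 = 1604 CE.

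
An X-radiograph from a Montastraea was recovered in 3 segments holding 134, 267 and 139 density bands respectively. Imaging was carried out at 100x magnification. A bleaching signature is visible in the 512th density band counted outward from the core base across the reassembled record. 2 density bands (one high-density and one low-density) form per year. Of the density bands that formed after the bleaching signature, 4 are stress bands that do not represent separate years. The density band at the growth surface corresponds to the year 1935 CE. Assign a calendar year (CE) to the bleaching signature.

Total density bands = 134 + 267 + 139 = 540.
Between density band 512 and the growth surface there are 540 − 512 = 28 density bands.
28 − 4 false = 24 true density bands after the bleaching signature.
24 density bands at 2 per year is 24 / 2 = 12 years.
Counting back 12 years from 1935 CE places the bleaching signature in 1935 − 12 = 1923 CE.

1923 CE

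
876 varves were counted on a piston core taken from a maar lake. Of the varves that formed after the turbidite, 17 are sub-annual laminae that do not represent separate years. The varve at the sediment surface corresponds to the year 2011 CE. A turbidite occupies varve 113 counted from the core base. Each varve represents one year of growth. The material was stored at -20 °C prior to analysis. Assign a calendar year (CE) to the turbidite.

Between varve 113 and the sediment surface there are 876 − 113 = 763 varves.
Excluding 17 false varves: 763 − 17 = 746.
The varve at the sediment surface is 2011 CE, so the turbidite dates to 2011 − 746 = 1265 CE.

1265 CE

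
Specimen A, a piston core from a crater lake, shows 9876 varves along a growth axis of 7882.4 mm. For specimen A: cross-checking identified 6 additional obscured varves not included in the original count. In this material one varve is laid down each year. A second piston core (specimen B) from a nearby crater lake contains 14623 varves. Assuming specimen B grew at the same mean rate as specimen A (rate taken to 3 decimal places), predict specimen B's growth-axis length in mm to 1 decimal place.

11669.2 mm

Specimen A: true varve count = 9876 + 6 = 9882.
A: 7882.4 mm over 9882 years gives 7882.4 / 9882 ≈ 0.798 mm/year.
For B, 0.798 mm/year × 14623 years = 11669.2 mm.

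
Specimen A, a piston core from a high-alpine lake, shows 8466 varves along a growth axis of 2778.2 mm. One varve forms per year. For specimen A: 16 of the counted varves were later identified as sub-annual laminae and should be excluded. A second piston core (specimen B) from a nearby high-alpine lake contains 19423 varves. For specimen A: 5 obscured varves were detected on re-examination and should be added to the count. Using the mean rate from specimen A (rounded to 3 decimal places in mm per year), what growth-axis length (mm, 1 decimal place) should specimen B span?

Specimen A: after corrections the count is 8466 − 16 + 5 = 8455 varves.
A: Extension rate ≈ 2778.2 / 8455 = 0.329 mm per year.
For B, 0.329 mm/year × 19423 years = 6390.2 mm.

6390.2 mm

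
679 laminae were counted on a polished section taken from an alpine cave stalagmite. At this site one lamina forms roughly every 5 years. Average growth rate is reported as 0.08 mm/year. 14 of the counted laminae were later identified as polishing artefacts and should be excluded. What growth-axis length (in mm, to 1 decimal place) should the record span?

Adjusted count: 679 − 14 = 665 laminae.
Multiplying by 5 years per lamina: 665 × 5 = 3325 years.
3325 years at 0.08 mm/year gives 0.08 × 3325 = 266.0 mm.

266.0 mm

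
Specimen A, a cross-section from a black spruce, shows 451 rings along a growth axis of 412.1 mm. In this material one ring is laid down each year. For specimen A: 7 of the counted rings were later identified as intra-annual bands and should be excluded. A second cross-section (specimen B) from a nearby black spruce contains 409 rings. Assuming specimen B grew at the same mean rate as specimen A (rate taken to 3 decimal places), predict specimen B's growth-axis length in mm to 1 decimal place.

379.6 mm

Specimen A: adjusted count: 451 − 7 = 444 rings.
A: Mean rate = 412.1 mm / 444 years ≈ 0.928 mm/yr.
B's length ≈ 0.928 × 409 = 379.6 mm.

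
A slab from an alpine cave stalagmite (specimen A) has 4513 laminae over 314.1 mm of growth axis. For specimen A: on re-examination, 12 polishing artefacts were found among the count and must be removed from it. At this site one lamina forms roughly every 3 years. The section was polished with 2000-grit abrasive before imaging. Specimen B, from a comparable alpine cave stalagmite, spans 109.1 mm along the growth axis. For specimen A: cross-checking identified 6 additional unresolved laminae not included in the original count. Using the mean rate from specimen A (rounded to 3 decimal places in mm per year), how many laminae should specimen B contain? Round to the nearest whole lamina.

Specimen A: correcting the raw count gives 4513 − 12 + 6 = 4507 true laminae.
Specimen A: multiplying by 3 years per lamina: 4507 × 3 = 13521 years.
A: Extension rate ≈ 314.1 / 13521 = 0.023 mm/yr.
Specimen B: 109.1 mm / 0.023 mm per year = 4743.48 years; at 3 years per lamina that is 4743.48 / 3 ≈ 1581 laminae.

1581 laminae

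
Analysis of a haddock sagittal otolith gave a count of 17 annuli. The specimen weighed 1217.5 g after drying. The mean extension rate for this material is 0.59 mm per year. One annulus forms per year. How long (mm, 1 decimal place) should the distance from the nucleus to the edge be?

10.0 mm

The record spans 17 years at 0.59 mm per year.
Length ≈ 0.59 × 17 = 10.0 mm.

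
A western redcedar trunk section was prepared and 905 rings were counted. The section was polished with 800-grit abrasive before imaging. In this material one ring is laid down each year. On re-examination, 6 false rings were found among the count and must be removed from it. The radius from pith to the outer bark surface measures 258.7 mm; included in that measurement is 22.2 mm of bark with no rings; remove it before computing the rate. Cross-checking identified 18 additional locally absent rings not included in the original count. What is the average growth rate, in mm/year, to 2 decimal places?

After corrections the count is 905 − 6 + 18 = 917 rings.
The growth record spans 258.7 − 22.2 = 236.5 mm.
Mean rate = 236.5 mm / 917 years ≈ 0.26 mm/year.

0.26 mm/year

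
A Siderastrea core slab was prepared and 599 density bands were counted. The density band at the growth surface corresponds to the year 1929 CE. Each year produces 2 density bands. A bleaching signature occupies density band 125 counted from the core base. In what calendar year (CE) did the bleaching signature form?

The bleaching signature sits at density band 125 from the core base, so 599 − 125 = 474 density bands formed after it.
With 2 density bands per year, 474 / 2 = 237 years.
Counting back 237 years from 1929 CE places the bleaching signature in 1929 − 237 = 1692 CE.

1692 CE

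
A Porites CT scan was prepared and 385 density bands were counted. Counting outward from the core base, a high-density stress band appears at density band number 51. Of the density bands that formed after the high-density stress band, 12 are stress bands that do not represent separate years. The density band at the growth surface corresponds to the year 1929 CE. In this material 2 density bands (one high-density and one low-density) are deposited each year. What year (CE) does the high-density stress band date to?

The high-density stress band sits at density band 51 from the core base, so 385 − 51 = 334 density bands formed after it.
Excluding 12 false density bands: 334 − 12 = 322.
Dividing by 2 density bands per year: 322 / 2 = 161 years.
Counting back 161 years from 1929 CE places the high-density stress band in 1929 − 161 = 1768 CE.

1768 CE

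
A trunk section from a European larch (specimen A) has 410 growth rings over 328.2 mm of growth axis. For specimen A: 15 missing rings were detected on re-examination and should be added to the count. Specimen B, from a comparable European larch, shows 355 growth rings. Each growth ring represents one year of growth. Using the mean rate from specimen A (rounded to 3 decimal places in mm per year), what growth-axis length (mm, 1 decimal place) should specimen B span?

Specimen A: adjusted count: 410 + 15 = 425 growth rings.
A: Mean rate = 328.2 mm / 425 years ≈ 0.772 mm/yr.
Length of B = 0.772 × 355 = 274.1 mm.

274.1 mm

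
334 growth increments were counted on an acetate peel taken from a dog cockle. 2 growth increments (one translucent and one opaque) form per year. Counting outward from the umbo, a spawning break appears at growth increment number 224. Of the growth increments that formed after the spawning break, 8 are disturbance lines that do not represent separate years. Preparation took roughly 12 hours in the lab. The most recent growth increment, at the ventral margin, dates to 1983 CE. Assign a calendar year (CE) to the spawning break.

1932 CE

The spawning break sits at growth increment 224 from the umbo, so 334 − 224 = 110 growth increments formed after it.
110 − 8 false = 102 true growth increments after the spawning break.
With 2 growth increments per year, 102 / 2 = 51 years.
Counting back 51 years from 1983 CE places the spawning break in 1983 − 51 = 1932 CE.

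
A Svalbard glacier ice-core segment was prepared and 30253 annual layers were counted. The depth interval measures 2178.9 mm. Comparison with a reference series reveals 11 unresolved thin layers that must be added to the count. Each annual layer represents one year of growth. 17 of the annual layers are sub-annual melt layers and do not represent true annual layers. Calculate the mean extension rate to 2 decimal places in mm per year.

Adjusted count: 30253 − 17 + 11 = 30247 annual layers.
Extension rate ≈ 2178.9 / 30247 = 0.07 mm per year.

0.07 mm per year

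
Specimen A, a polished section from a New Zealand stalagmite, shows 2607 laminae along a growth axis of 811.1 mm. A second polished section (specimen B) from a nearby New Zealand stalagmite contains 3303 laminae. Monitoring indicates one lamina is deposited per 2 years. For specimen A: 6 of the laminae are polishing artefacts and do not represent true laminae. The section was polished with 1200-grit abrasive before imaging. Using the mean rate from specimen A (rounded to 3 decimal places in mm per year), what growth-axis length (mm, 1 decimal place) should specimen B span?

Specimen A: correcting the raw count gives 2607 − 6 = 2601 true laminae.
Specimen A: 2601 laminae at 2 years each span 2601 × 2 = 5202 years.
A: 811.1 mm over 5202 years gives 811.1 / 5202 ≈ 0.156 mm per year.
Specimen B: at 2 years per lamina, 3303 × 2 = 6606 years. For B, 0.156 mm/year × 6606 years = 1030.5 mm.

1030.5 mm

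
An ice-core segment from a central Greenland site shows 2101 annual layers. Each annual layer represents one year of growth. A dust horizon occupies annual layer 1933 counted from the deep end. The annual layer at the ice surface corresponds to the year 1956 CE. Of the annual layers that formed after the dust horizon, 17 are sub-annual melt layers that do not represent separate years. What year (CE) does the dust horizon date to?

The dust horizon sits at annual layer 1933 from the deep end, so 2101 − 1933 = 168 annual layers formed after it.
Removing the 17 false annual layers leaves 168 − 17 = 151 true annual layers beyond the dust horizon.
The annual layer at the ice surface is 1956 CE, so the dust horizon dates to 1956 − 151 = 1805 CE.

1805 CE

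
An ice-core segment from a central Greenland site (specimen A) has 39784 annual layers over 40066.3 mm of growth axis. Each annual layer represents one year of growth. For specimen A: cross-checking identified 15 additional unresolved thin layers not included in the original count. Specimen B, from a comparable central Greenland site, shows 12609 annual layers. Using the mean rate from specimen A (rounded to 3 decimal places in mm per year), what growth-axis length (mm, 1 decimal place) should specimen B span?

12697.3 mm

Specimen A: after corrections the count is 39784 + 15 = 39799 annual layers.
A: 40066.3 mm over 39799 years gives 40066.3 / 39799 ≈ 1.007 mm per year.
For B, 1.007 mm/year × 12609 years = 12697.3 mm.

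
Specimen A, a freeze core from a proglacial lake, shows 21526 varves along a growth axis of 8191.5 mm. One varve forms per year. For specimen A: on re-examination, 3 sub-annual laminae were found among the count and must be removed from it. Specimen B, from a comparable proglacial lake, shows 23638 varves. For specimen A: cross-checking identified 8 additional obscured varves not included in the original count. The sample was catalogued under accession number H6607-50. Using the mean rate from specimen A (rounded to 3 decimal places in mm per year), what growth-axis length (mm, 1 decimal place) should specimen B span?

8982.4 mm

Specimen A: true varve count = 21526 − 3 + 8 = 21531.
A: Mean rate = 8191.5 mm / 21531 years ≈ 0.380 mm/yr.
B's length ≈ 0.380 × 23638 = 8982.4 mm.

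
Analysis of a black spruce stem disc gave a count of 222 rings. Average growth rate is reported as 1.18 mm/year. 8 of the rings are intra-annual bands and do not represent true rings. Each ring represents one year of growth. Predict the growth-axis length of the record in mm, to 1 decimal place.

252.5 mm

True ring count = 222 − 8 = 214.
Length ≈ 1.18 × 214 = 252.5 mm.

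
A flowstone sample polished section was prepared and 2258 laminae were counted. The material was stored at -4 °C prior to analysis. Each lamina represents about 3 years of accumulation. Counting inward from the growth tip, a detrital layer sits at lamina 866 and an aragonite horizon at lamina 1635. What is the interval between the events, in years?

1635 − 866 = 769 laminae lie between the two events.
At 3 years per lamina, 769 × 3 = 2307 years.

2307 years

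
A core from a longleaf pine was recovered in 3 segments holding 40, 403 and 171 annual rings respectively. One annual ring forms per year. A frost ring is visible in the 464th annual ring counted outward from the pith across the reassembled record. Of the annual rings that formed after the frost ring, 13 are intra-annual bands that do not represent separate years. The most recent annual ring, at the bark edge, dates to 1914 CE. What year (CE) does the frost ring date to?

Total annual rings = 40 + 403 + 171 = 614.
Between annual ring 464 and the bark edge there are 614 − 464 = 150 annual rings.
Removing the 13 false annual rings leaves 150 − 13 = 137 true annual rings beyond the frost ring.
Counting back 137 years from 1914 CE places the frost ring in 1914 − 137 = 1777 CE.

1777 CE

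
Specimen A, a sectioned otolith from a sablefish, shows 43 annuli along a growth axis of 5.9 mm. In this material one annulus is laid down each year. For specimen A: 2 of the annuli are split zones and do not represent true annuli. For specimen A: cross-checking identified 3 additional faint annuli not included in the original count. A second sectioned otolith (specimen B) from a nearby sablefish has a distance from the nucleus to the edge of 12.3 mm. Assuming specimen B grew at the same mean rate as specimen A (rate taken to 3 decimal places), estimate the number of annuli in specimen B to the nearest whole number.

Specimen A: correcting the raw count gives 43 − 2 + 3 = 44 true annuli.
A: Mean rate = 5.9 mm / 44 years ≈ 0.134 mm/yr.
For B, 12.3 / 0.134 = 91.79 years ≈ 92 annuli.

92 annuli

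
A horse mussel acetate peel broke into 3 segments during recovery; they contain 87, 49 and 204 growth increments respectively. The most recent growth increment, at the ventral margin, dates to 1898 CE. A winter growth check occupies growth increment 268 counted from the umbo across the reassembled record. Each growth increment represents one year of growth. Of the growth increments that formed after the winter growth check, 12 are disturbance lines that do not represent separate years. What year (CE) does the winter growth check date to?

Total growth increments = 87 + 49 + 204 = 340.
340 − 268 = 72 growth increments lie beyond the winter growth check toward the ventral margin.
72 − 12 false = 60 true growth increments after the winter growth check.
Counting back 60 years from 1898 CE places the winter growth check in 1898 − 60 = 1838 CE.

1838 CE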